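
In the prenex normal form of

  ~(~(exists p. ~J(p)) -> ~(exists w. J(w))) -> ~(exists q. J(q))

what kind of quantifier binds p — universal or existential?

existential

Eliminate → and ↔ using ¬ and ∨.
  ~~(~~(exists p. ~J(p)) | ~(exists w. J(w))) | ~(exists q. J(q))
Drive negations inward (¬∀x A ≡ ∃x ¬A, ¬∃x A ≡ ∀x ¬A, De Morgan for ∧/∨):
  (exists p. ~J(p)) | (forall w. ~J(w)) | (forall q. ~J(q))
All bound variables are already distinct, so no renaming is needed.
Finally move all quantifiers to the prefix:
  exists p. forall w. forall q. (~J(p) | ~J(w) | ~J(q))
The quantifier exists p sits under an even number of negations (counting the antecedent side of each →), so it remains existential.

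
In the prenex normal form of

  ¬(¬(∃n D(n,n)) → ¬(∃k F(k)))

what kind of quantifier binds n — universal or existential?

universal

Rewrite implications/biconditionals: A → B as ¬A ∨ B.
  ¬(¬¬(∃n D(n,n)) ∨ ¬(∃k F(k)))
Push ¬ through the quantifiers and connectives to reach negation normal form:
  (∀n ¬D(n,n)) ∧ (∃k F(k))
Finally move all quantifiers to the prefix:
  ∀n ∃k (¬D(n,n) ∧ F(k))
The quantifier ∃n sits under an odd number of negations (counting the antecedent side of each →), so it flips to ∀n.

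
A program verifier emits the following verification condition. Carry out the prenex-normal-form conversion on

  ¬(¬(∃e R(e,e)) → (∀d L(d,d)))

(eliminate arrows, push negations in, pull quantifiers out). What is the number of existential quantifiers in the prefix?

Eliminate → and ↔ using ¬ and ∨.
  ¬(¬¬(∃e R(e,e)) ∨ (∀d L(d,d)))
Push ¬ through the quantifiers and connectives to reach negation normal form:
  (∀e ¬R(e,e)) ∧ (∃d ¬L(d,d))
All bound variables are already distinct, so no renaming is needed.
Extract every quantifier outward, since the variables are now distinct and don't occur free across branches:
  ∀e ∃d (¬R(e,e) ∧ ¬L(d,d))
The prefix is ∀e ∃d: 1 universal, 1 existential.

1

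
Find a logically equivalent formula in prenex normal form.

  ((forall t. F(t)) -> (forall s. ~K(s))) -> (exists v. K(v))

forall t. exists s. exists v. (F(t) & K(s) | K(v))

Eliminate → and ↔ using ¬ and ∨.
  ~(~(forall t. F(t)) | (forall s. ~K(s))) | (exists v. K(v))
Move each ¬ inward, flipping quantifiers it crosses:
  (forall t. F(t)) & (exists s. K(s)) | (exists v. K(v))
Pull the quantifiers to the front (each side's bound variable is not free in the other side):
  forall t. exists s. exists v. (F(t) & K(s) | K(v))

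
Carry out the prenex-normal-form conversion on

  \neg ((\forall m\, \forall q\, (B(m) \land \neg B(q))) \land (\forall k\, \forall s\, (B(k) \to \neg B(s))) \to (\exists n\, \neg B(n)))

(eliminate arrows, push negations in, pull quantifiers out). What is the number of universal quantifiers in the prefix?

First replace A → B with ¬A ∨ B.
  \neg (\neg ((\forall m\, \forall q\, (B(m) \land \neg B(q))) \land (\forall k\, \forall s\, (\neg B(k) \lor \neg B(s)))) \lor (\exists n\, \neg B(n)))
Move each ¬ inward, flipping quantifiers it crosses:
  (\forall m\, \forall q\, (B(m) \land \neg B(q))) \land (\forall k\, \forall s\, (\neg B(k) \lor \neg B(s))) \land (\forall n\, B(n))
Pull the quantifiers to the front (each side's bound variable is not free in the other side):
  \forall m\, \forall q\, \forall k\, \forall s\, \forall n\, (B(m) \land \neg B(q) \land (\neg B(k) \lor \neg B(s)) \land B(n))
The prefix is \forall m \forall q \forall k \forall s \forall n: 5 universal, 0 existential.

5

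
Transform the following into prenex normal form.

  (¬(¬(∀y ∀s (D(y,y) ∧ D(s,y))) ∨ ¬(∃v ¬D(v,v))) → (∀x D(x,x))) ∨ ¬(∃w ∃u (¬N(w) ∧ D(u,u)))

First replace A → B with ¬A ∨ B.
  ¬¬(¬(∀y ∀s (D(y,y) ∧ D(s,y))) ∨ ¬(∃v ¬D(v,v))) ∨ (∀x D(x,x)) ∨ ¬(∃w ∃u (¬N(w) ∧ D(u,u)))
Push ¬ through the quantifiers and connectives to reach negation normal form:
  (∃y ∃s (¬D(y,y) ∨ ¬D(s,y))) ∨ (∀v D(v,v)) ∨ (∀x D(x,x)) ∨ (∀w ∀u (N(w) ∨ ¬D(u,u)))
All bound variables are already distinct, so no renaming is needed.
Extract every quantifier outward, since the variables are now distinct and don't occur free across branches:
  ∃y ∃s ∀v ∀x ∀w ∀u (¬D(y,y) ∨ ¬D(s,y) ∨ D(v,v) ∨ D(x,x) ∨ N(w) ∨ ¬D(u,u))

∃y ∃s ∀v ∀x ∀w ∀u (¬D(y,y) ∨ ¬D(s,y) ∨ D(v,v) ∨ D(x,x) ∨ N(w) ∨ ¬D(u,u))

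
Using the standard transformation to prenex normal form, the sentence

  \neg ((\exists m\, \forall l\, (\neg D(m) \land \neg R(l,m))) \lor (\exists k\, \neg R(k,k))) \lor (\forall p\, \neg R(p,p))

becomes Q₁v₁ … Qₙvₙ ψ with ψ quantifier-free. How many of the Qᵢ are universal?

Push ¬ through the quantifiers and connectives to reach negation normal form:
  (\forall m\, \exists l\, (D(m) \lor R(l,m))) \land (\forall k\, R(k,k)) \lor (\forall p\, \neg R(p,p))
All bound variables are already distinct, so no renaming is needed.
Pull the quantifiers to the front (each side's bound variable is not free in the other side):
  \forall m\, \exists l\, \forall k\, \forall p\, ((D(m) \lor R(l,m)) \land R(k,k) \lor \neg R(p,p))
The prefix is \forall m \exists l \forall k \forall p: 3 universal, 1 existential.

3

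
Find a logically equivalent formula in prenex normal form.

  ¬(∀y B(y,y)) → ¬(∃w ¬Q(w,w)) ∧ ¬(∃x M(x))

Eliminate → and ↔ using ¬ and ∨.
  ¬¬(∀y B(y,y)) ∨ ¬(∃w ¬Q(w,w)) ∧ ¬(∃x M(x))
Drive negations inward (¬∀x A ≡ ∃x ¬A, ¬∃x A ≡ ∀x ¬A, De Morgan for ∧/∨):
  (∀y B(y,y)) ∨ (∀w Q(w,w)) ∧ (∀x ¬M(x))
All bound variables are already distinct, so no renaming is needed.
Extract every quantifier outward, since the variables are now distinct and don't occur free across branches:
  ∀y ∀w ∀x (B(y,y) ∨ Q(w,w) ∧ ¬M(x))

∀y ∀w ∀x (B(y,y) ∨ Q(w,w) ∧ ¬M(x))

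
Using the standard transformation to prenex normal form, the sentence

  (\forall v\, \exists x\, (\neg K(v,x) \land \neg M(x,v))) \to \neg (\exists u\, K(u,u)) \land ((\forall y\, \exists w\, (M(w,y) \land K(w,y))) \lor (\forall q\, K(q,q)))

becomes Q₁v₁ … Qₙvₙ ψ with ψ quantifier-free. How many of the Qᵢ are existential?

First replace A → B with ¬A ∨ B.
  \neg (\forall v\, \exists x\, (\neg K(v,x) \land \neg M(x,v))) \lor \neg (\exists u\, K(u,u)) \land ((\forall y\, \exists w\, (M(w,y) \land K(w,y))) \lor (\forall q\, K(q,q)))
Push ¬ through the quantifiers and connectives to reach negation normal form:
  (\exists v\, \forall x\, (K(v,x) \lor M(x,v))) \lor (\forall u\, \neg K(u,u)) \land ((\forall y\, \exists w\, (M(w,y) \land K(w,y))) \lor (\forall q\, K(q,q)))
Pull the quantifiers to the front (each side's bound variable is not free in the other side):
  \exists v\, \forall x\, \forall u\, \forall y\, \exists w\, \forall q\, (K(v,x) \lor M(x,v) \lor \neg K(u,u) \land (M(w,y) \land K(w,y) \lor K(q,q)))
The prefix is \exists v \forall x \forall u \forall y \exists w \forall q: 4 universal, 2 existential.

2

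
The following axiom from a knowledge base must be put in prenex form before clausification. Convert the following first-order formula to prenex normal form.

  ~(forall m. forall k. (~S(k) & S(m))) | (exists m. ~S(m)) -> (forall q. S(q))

Eliminate → and ↔ using ¬ and ∨.
  ~(~(forall m. forall k. (~S(k) & S(m))) | (exists m. ~S(m))) | (forall q. S(q))
Push ¬ through the quantifiers and connectives to reach negation normal form:
  (forall m. forall k. (~S(k) & S(m))) & (forall m. S(m)) | (forall q. S(q))
Give each quantifier a distinct variable: m↦v1.
  (forall m. forall k. (~S(k) & S(m))) & (forall v1. S(v1)) | (forall q. S(q))
Pull the quantifiers to the front (each side's bound variable is not free in the other side):
  forall m. forall k. forall v1. forall q. (~S(k) & S(m) & S(v1) | S(q))

forall m. forall k. forall v1. forall q. (~S(k) & S(m) & S(v1) | S(q))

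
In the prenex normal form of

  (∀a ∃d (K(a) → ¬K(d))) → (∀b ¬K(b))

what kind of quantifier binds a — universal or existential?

existential

First replace A → B with ¬A ∨ B.
  ¬(∀a ∃d (¬K(a) ∨ ¬K(d))) ∨ (∀b ¬K(b))
Push ¬ through the quantifiers and connectives to reach negation normal form:
  (∃a ∀d (K(a) ∧ K(d))) ∨ (∀b ¬K(b))
Finally move all quantifiers to the prefix:
  ∃a ∀d ∀b (K(a) ∧ K(d) ∨ ¬K(b))
The quantifier ∀a sits under an odd number of negations (counting the antecedent side of each →), so it flips to ∃a.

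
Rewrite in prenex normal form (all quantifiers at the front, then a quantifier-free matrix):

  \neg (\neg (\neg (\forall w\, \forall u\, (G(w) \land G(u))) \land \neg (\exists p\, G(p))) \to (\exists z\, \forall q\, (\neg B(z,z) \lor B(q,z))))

Eliminate → and ↔ using ¬ and ∨.
  \neg (\neg \neg (\neg (\forall w\, \forall u\, (G(w) \land G(u))) \land \neg (\exists p\, G(p))) \lor (\exists z\, \forall q\, (\neg B(z,z) \lor B(q,z))))
Move each ¬ inward, flipping quantifiers it crosses:
  ((\forall w\, \forall u\, (G(w) \land G(u))) \lor (\exists p\, G(p))) \land (\forall z\, \exists q\, (B(z,z) \land \neg B(q,z)))
All bound variables are already distinct, so no renaming is needed.
Extract every quantifier outward, since the variables are now distinct and don't occur free across branches:
  \forall w\, \forall u\, \exists p\, \forall z\, \exists q\, ((G(w) \land G(u) \lor G(p)) \land B(z,z) \land \neg B(q,z))

\forall w\, \forall u\, \exists p\, \forall z\, \exists q\, ((G(w) \land G(u) \lor G(p)) \land B(z,z) \land \neg B(q,z))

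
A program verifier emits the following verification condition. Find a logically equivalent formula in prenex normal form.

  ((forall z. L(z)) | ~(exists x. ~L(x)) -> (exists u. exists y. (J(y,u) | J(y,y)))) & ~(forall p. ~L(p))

exists z. exists x. exists u. exists y. exists p. ((~L(z) & ~L(x) | J(y,u) | J(y,y)) & L(p))

Rewrite implications/biconditionals: A → B as ¬A ∨ B.
  (~((forall z. L(z)) | ~(exists x. ~L(x))) | (exists u. exists y. (J(y,u) | J(y,y)))) & ~(forall p. ~L(p))
Push ¬ through the quantifiers and connectives to reach negation normal form:
  ((exists z. ~L(z)) & (exists x. ~L(x)) | (exists u. exists y. (J(y,u) | J(y,y)))) & (exists p. L(p))
All bound variables are already distinct, so no renaming is needed.
Finally move all quantifiers to the prefix:
  exists z. exists x. exists u. exists y. exists p. ((~L(z) & ~L(x) | J(y,u) | J(y,y)) & L(p))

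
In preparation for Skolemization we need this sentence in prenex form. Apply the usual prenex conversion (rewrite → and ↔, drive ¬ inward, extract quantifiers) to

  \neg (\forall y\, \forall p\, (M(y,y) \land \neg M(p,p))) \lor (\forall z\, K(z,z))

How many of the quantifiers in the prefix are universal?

1

Move each ¬ inward, flipping quantifiers it crosses:
  (\exists y\, \exists p\, (\neg M(y,y) \lor M(p,p))) \lor (\forall z\, K(z,z))
All bound variables are already distinct, so no renaming is needed.
Finally move all quantifiers to the prefix:
  \exists y\, \exists p\, \forall z\, (\neg M(y,y) \lor M(p,p) \lor K(z,z))
The prefix is \exists y \exists p \forall z: 1 universal, 2 existential.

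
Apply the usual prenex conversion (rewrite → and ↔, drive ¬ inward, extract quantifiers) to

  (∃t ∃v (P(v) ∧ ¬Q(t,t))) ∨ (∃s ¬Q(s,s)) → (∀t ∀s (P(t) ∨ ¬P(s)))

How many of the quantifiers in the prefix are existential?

0

First replace A → B with ¬A ∨ B.
  ¬((∃t ∃v (P(v) ∧ ¬Q(t,t))) ∨ (∃s ¬Q(s,s))) ∨ (∀t ∀s (P(t) ∨ ¬P(s)))
Move each ¬ inward, flipping quantifiers it crosses:
  (∀t ∀v (¬P(v) ∨ Q(t,t))) ∧ (∀s Q(s,s)) ∨ (∀t ∀s (P(t) ∨ ¬P(s)))
Standardize variables apart so no two quantifiers bind the same name: t↦b, s↦p.
  (∀t ∀v (¬P(v) ∨ Q(t,t))) ∧ (∀s Q(s,s)) ∨ (∀b ∀p (P(b) ∨ ¬P(p)))
Finally move all quantifiers to the prefix:
  ∀t ∀v ∀s ∀b ∀p ((¬P(v) ∨ Q(t,t)) ∧ Q(s,s) ∨ P(b) ∨ ¬P(p))
The prefix is ∀t ∀v ∀s ∀b ∀p: 5 universal, 0 existential.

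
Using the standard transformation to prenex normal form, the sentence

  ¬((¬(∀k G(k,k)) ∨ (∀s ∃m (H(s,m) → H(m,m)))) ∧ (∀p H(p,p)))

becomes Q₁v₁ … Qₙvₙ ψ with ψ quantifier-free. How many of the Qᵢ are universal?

Rewrite implications/biconditionals: A → B as ¬A ∨ B.
  ¬((¬(∀k G(k,k)) ∨ (∀s ∃m (¬H(s,m) ∨ H(m,m)))) ∧ (∀p H(p,p)))
Push ¬ through the quantifiers and connectives to reach negation normal form:
  (∀k G(k,k)) ∧ (∃s ∀m (H(s,m) ∧ ¬H(m,m))) ∨ (∃p ¬H(p,p))
All bound variables are already distinct, so no renaming is needed.
Finally move all quantifiers to the prefix:
  ∀k ∃s ∀m ∃p (G(k,k) ∧ H(s,m) ∧ ¬H(m,m) ∨ ¬H(p,p))
The prefix is ∀k ∃s ∀m ∃p: 2 universal, 2 existential.

2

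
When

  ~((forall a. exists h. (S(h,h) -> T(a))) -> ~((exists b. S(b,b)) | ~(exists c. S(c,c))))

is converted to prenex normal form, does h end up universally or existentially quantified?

Eliminate → and ↔ using ¬ and ∨.
  ~(~(forall a. exists h. (~S(h,h) | T(a))) | ~((exists b. S(b,b)) | ~(exists c. S(c,c))))
Drive negations inward (¬∀x A ≡ ∃x ¬A, ¬∃x A ≡ ∀x ¬A, De Morgan for ∧/∨):
  (forall a. exists h. (~S(h,h) | T(a))) & ((exists b. S(b,b)) | (forall c. ~S(c,c)))
All bound variables are already distinct, so no renaming is needed.
Extract every quantifier outward, since the variables are now distinct and don't occur free across branches:
  forall a. exists h. exists b. forall c. ((~S(h,h) | T(a)) & (S(b,b) | ~S(c,c)))
The quantifier exists h sits under an even number of negations (counting the antecedent side of each →), so it remains existential.

existential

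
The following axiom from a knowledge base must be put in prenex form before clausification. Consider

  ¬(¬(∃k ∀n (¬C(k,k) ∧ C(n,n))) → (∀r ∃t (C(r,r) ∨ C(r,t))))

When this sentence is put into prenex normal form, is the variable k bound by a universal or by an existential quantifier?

universal

Eliminate → and ↔ using ¬ and ∨.
  ¬(¬¬(∃k ∀n (¬C(k,k) ∧ C(n,n))) ∨ (∀r ∃t (C(r,r) ∨ C(r,t))))
Push ¬ through the quantifiers and connectives to reach negation normal form:
  (∀k ∃n (C(k,k) ∨ ¬C(n,n))) ∧ (∃r ∀t (¬C(r,r) ∧ ¬C(r,t)))
Pull the quantifiers to the front (each side's bound variable is not free in the other side):
  ∀k ∃n ∃r ∀t ((C(k,k) ∨ ¬C(n,n)) ∧ ¬C(r,r) ∧ ¬C(r,t))
The quantifier ∃k sits under an odd number of negations (counting the antecedent side of each →), so it flips to ∀k.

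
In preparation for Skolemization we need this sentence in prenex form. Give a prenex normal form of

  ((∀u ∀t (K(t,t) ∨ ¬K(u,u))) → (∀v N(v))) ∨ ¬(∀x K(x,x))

∃u ∃t ∀v ∃x (¬K(t,t) ∧ K(u,u) ∨ N(v) ∨ ¬K(x,x))

Rewrite implications/biconditionals: A → B as ¬A ∨ B.
  ¬(∀u ∀t (K(t,t) ∨ ¬K(u,u))) ∨ (∀v N(v)) ∨ ¬(∀x K(x,x))
Move each ¬ inward, flipping quantifiers it crosses:
  (∃u ∃t (¬K(t,t) ∧ K(u,u))) ∨ (∀v N(v)) ∨ (∃x ¬K(x,x))
All bound variables are already distinct, so no renaming is needed.
Finally move all quantifiers to the prefix:
  ∃u ∃t ∀v ∃x (¬K(t,t) ∧ K(u,u) ∨ N(v) ∨ ¬K(x,x))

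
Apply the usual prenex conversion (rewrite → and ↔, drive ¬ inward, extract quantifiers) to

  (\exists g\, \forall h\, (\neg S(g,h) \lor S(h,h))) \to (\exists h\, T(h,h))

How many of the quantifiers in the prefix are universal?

1

Rewrite implications/biconditionals: A → B as ¬A ∨ B.
  \neg (\exists g\, \forall h\, (\neg S(g,h) \lor S(h,h))) \lor (\exists h\, T(h,h))
Move each ¬ inward, flipping quantifiers it crosses:
  (\forall g\, \exists h\, (S(g,h) \land \neg S(h,h))) \lor (\exists h\, T(h,h))
Rename bound variables to avoid capture: h↦s.
  (\forall g\, \exists h\, (S(g,h) \land \neg S(h,h))) \lor (\exists s\, T(s,s))
Extract every quantifier outward, since the variables are now distinct and don't occur free across branches:
  \forall g\, \exists h\, \exists s\, (S(g,h) \land \neg S(h,h) \lor T(s,s))
The prefix is \forall g \exists h \exists s: 1 universal, 2 existential.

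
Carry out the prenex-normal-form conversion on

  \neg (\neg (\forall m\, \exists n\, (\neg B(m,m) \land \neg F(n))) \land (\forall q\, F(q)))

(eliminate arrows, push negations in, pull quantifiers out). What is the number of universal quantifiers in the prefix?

Move each ¬ inward, flipping quantifiers it crosses:
  (\forall m\, \exists n\, (\neg B(m,m) \land \neg F(n))) \lor (\exists q\, \neg F(q))
All bound variables are already distinct, so no renaming is needed.
Finally move all quantifiers to the prefix:
  \forall m\, \exists n\, \exists q\, (\neg B(m,m) \land \neg F(n) \lor \neg F(q))
The prefix is \forall m \exists n \exists q: 1 universal, 2 existential.

1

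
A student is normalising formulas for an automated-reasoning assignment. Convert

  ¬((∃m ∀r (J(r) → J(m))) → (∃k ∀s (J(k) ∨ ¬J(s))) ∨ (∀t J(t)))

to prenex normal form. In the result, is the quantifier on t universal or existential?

Eliminate → and ↔ using ¬ and ∨.
  ¬(¬(∃m ∀r (¬J(r) ∨ J(m))) ∨ (∃k ∀s (J(k) ∨ ¬J(s))) ∨ (∀t J(t)))
Drive negations inward (¬∀x A ≡ ∃x ¬A, ¬∃x A ≡ ∀x ¬A, De Morgan for ∧/∨):
  (∃m ∀r (¬J(r) ∨ J(m))) ∧ (∀k ∃s (¬J(k) ∧ J(s))) ∧ (∃t ¬J(t))
Pull the quantifiers to the front (each side's bound variable is not free in the other side):
  ∃m ∀r ∀k ∃s ∃t ((¬J(r) ∨ J(m)) ∧ ¬J(k) ∧ J(s) ∧ ¬J(t))
The quantifier ∀t sits under an odd number of negations (counting the antecedent side of each →), so it flips to ∃t.

existential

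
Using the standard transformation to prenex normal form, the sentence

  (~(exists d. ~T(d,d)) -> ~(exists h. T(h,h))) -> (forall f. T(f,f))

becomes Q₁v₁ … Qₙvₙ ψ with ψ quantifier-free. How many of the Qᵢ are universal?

2

First replace A → B with ¬A ∨ B.
  ~(~~(exists d. ~T(d,d)) | ~(exists h. T(h,h))) | (forall f. T(f,f))
Move each ¬ inward, flipping quantifiers it crosses:
  (forall d. T(d,d)) & (exists h. T(h,h)) | (forall f. T(f,f))
All bound variables are already distinct, so no renaming is needed.
Extract every quantifier outward, since the variables are now distinct and don't occur free across branches:
  forall d. exists h. forall f. (T(d,d) & T(h,h) | T(f,f))
The prefix is forall d exists h forall f: 2 universal, 1 existential.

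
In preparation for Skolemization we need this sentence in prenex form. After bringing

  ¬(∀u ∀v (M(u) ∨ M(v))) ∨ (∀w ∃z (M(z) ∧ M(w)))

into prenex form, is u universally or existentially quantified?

Push ¬ through the quantifiers and connectives to reach negation normal form:
  (∃u ∃v (¬M(u) ∧ ¬M(v))) ∨ (∀w ∃z (M(z) ∧ M(w)))
All bound variables are already distinct, so no renaming is needed.
Pull the quantifiers to the front (each side's bound variable is not free in the other side):
  ∃u ∃v ∀w ∃z (¬M(u) ∧ ¬M(v) ∨ M(z) ∧ M(w))
The quantifier ∀u sits under an odd number of negations, so it flips to ∃u.

existential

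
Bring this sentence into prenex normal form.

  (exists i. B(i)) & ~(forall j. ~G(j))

Drive negations inward (¬∀x A ≡ ∃x ¬A, ¬∃x A ≡ ∀x ¬A, De Morgan for ∧/∨):
  (exists i. B(i)) & (exists j. G(j))
All bound variables are already distinct, so no renaming is needed.
Finally move all quantifiers to the prefix:
  exists i. exists j. (B(i) & G(j))

exists i. exists j. (B(i) & G(j))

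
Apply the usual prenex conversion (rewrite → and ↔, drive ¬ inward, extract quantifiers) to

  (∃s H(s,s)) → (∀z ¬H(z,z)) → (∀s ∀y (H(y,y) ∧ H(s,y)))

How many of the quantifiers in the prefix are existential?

First replace A → B with ¬A ∨ B.
  ¬(∃s H(s,s)) ∨ ¬(∀z ¬H(z,z)) ∨ (∀s ∀y (H(y,y) ∧ H(s,y)))
Push ¬ through the quantifiers and connectives to reach negation normal form:
  (∀s ¬H(s,s)) ∨ (∃z H(z,z)) ∨ (∀s ∀y (H(y,y) ∧ H(s,y)))
Standardize variables apart so no two quantifiers bind the same name: s↦u.
  (∀s ¬H(s,s)) ∨ (∃z H(z,z)) ∨ (∀u ∀y (H(y,y) ∧ H(u,y)))
Finally move all quantifiers to the prefix:
  ∀s ∃z ∀u ∀y (¬H(s,s) ∨ H(z,z) ∨ H(y,y) ∧ H(u,y))
The prefix is ∀s ∃z ∀u ∀y: 3 universal, 1 existential.

1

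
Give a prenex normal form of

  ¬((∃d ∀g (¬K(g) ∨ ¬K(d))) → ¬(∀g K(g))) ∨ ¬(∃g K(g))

∃d ∀g ∀s ∀v ((¬K(g) ∨ ¬K(d)) ∧ K(s) ∨ ¬K(v))

Eliminate → and ↔ using ¬ and ∨.
  ¬(¬(∃d ∀g (¬K(g) ∨ ¬K(d))) ∨ ¬(∀g K(g))) ∨ ¬(∃g K(g))
Push ¬ through the quantifiers and connectives to reach negation normal form:
  (∃d ∀g (¬K(g) ∨ ¬K(d))) ∧ (∀g K(g)) ∨ (∀g ¬K(g))
Give each quantifier a distinct variable: g↦s, g↦v.
  (∃d ∀g (¬K(g) ∨ ¬K(d))) ∧ (∀s K(s)) ∨ (∀v ¬K(v))
Extract every quantifier outward, since the variables are now distinct and don't occur free across branches:
  ∃d ∀g ∀s ∀v ((¬K(g) ∨ ¬K(d)) ∧ K(s) ∨ ¬K(v))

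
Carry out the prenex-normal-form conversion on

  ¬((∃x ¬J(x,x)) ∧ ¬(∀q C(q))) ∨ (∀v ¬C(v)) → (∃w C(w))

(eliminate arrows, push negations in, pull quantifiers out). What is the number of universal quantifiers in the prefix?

Eliminate → and ↔ using ¬ and ∨.
  ¬(¬((∃x ¬J(x,x)) ∧ ¬(∀q C(q))) ∨ (∀v ¬C(v))) ∨ (∃w C(w))
Move each ¬ inward, flipping quantifiers it crosses:
  (∃x ¬J(x,x)) ∧ (∃q ¬C(q)) ∧ (∃v C(v)) ∨ (∃w C(w))
All bound variables are already distinct, so no renaming is needed.
Extract every quantifier outward, since the variables are now distinct and don't occur free across branches:
  ∃x ∃q ∃v ∃w (¬J(x,x) ∧ ¬C(q) ∧ C(v) ∨ C(w))
The prefix is ∃x ∃q ∃v ∃w: 0 universal, 4 existential.

0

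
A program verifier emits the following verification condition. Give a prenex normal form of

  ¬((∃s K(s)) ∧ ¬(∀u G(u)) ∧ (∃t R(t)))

Drive negations inward (¬∀x A ≡ ∃x ¬A, ¬∃x A ≡ ∀x ¬A, De Morgan for ∧/∨):
  (∀s ¬K(s)) ∨ (∀u G(u)) ∨ (∀t ¬R(t))
Extract every quantifier outward, since the variables are now distinct and don't occur free across branches:
  ∀s ∀u ∀t (¬K(s) ∨ G(u) ∨ ¬R(t))

∀s ∀u ∀t (¬K(s) ∨ G(u) ∨ ¬R(t))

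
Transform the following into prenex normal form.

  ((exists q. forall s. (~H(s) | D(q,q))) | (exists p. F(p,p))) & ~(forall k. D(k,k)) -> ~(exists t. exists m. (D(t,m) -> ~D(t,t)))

forall q. exists s. forall p. forall k. forall t. forall m. (H(s) & ~D(q,q) & ~F(p,p) | D(k,k) | D(t,m) & D(t,t))

Rewrite implications/biconditionals: A → B as ¬A ∨ B.
  ~(((exists q. forall s. (~H(s) | D(q,q))) | (exists p. F(p,p))) & ~(forall k. D(k,k))) | ~(exists t. exists m. (~D(t,m) | ~D(t,t)))
Push ¬ through the quantifiers and connectives to reach negation normal form:
  (forall q. exists s. (H(s) & ~D(q,q))) & (forall p. ~F(p,p)) | (forall k. D(k,k)) | (forall t. forall m. (D(t,m) & D(t,t)))
All bound variables are already distinct, so no renaming is needed.
Finally move all quantifiers to the prefix:
  forall q. exists s. forall p. forall k. forall t. forall m. (H(s) & ~D(q,q) & ~F(p,p) | D(k,k) | D(t,m) & D(t,t))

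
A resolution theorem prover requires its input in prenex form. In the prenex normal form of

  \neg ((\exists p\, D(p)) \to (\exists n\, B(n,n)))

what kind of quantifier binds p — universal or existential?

existential

First replace A → B with ¬A ∨ B.
  \neg (\neg (\exists p\, D(p)) \lor (\exists n\, B(n,n)))
Push ¬ through the quantifiers and connectives to reach negation normal form:
  (\exists p\, D(p)) \land (\forall n\, \neg B(n,n))
Extract every quantifier outward, since the variables are now distinct and don't occur free across branches:
  \exists p\, \forall n\, (D(p) \land \neg B(n,n))
The quantifier \exists p sits under an even number of negations (counting the antecedent side of each →), so it remains existential.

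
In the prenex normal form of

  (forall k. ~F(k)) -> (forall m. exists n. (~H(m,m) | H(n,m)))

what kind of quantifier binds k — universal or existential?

existential

First replace A → B with ¬A ∨ B.
  ~(forall k. ~F(k)) | (forall m. exists n. (~H(m,m) | H(n,m)))
Push ¬ through the quantifiers and connectives to reach negation normal form:
  (exists k. F(k)) | (forall m. exists n. (~H(m,m) | H(n,m)))
All bound variables are already distinct, so no renaming is needed.
Extract every quantifier outward, since the variables are now distinct and don't occur free across branches:
  exists k. forall m. exists n. (F(k) | ~H(m,m) | H(n,m))
The quantifier forall k sits under an odd number of negations (counting the antecedent side of each →), so it flips to exists k.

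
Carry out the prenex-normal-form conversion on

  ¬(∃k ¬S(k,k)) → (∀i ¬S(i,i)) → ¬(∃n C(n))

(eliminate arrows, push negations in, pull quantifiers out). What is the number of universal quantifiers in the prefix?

1

Rewrite implications/biconditionals: A → B as ¬A ∨ B.
  ¬¬(∃k ¬S(k,k)) ∨ ¬(∀i ¬S(i,i)) ∨ ¬(∃n C(n))
Push ¬ through the quantifiers and connectives to reach negation normal form:
  (∃k ¬S(k,k)) ∨ (∃i S(i,i)) ∨ (∀n ¬C(n))
Extract every quantifier outward, since the variables are now distinct and don't occur free across branches:
  ∃k ∃i ∀n (¬S(k,k) ∨ S(i,i) ∨ ¬C(n))
The prefix is ∃k ∃i ∀n: 1 universal, 2 existential.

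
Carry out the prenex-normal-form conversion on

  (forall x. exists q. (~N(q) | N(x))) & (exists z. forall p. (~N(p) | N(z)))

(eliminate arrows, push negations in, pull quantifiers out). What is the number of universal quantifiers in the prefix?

Finally move all quantifiers to the prefix:
  forall x. exists q. exists z. forall p. ((~N(q) | N(x)) & (~N(p) | N(z)))
The prefix is forall x exists q exists z forall p: 2 universal, 2 existential.

2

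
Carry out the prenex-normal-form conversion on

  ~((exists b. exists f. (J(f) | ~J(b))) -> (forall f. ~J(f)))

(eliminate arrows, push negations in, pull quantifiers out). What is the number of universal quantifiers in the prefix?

Rewrite implications/biconditionals: A → B as ¬A ∨ B.
  ~(~(exists b. exists f. (J(f) | ~J(b))) | (forall f. ~J(f)))
Drive negations inward (¬∀x A ≡ ∃x ¬A, ¬∃x A ≡ ∀x ¬A, De Morgan for ∧/∨):
  (exists b. exists f. (J(f) | ~J(b))) & (exists f. J(f))
Standardize variables apart so no two quantifiers bind the same name: f↦a.
  (exists b. exists f. (J(f) | ~J(b))) & (exists a. J(a))
Finally move all quantifiers to the prefix:
  exists b. exists f. exists a. ((J(f) | ~J(b)) & J(a))
The prefix is exists b exists f exists a: 0 universal, 3 existential.

0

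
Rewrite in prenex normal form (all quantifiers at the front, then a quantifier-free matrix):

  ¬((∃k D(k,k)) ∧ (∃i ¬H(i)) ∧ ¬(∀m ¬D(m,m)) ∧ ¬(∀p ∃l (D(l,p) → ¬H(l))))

Eliminate → and ↔ using ¬ and ∨.
  ¬((∃k D(k,k)) ∧ (∃i ¬H(i)) ∧ ¬(∀m ¬D(m,m)) ∧ ¬(∀p ∃l (¬D(l,p) ∨ ¬H(l))))
Push ¬ through the quantifiers and connectives to reach negation normal form:
  (∀k ¬D(k,k)) ∨ (∀i H(i)) ∨ (∀m ¬D(m,m)) ∨ (∀p ∃l (¬D(l,p) ∨ ¬H(l)))
Pull the quantifiers to the front (each side's bound variable is not free in the other side):
  ∀k ∀i ∀m ∀p ∃l (¬D(k,k) ∨ H(i) ∨ ¬D(m,m) ∨ ¬D(l,p) ∨ ¬H(l))

∀k ∀i ∀m ∀p ∃l (¬D(k,k) ∨ H(i) ∨ ¬D(m,m) ∨ ¬D(l,p) ∨ ¬H(l))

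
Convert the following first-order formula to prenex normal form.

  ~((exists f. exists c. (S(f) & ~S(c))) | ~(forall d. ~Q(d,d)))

Drive negations inward (¬∀x A ≡ ∃x ¬A, ¬∃x A ≡ ∀x ¬A, De Morgan for ∧/∨):
  (forall f. forall c. (~S(f) | S(c))) & (forall d. ~Q(d,d))
All bound variables are already distinct, so no renaming is needed.
Finally move all quantifiers to the prefix:
  forall f. forall c. forall d. ((~S(f) | S(c)) & ~Q(d,d))

forall f. forall c. forall d. ((~S(f) | S(c)) & ~Q(d,d))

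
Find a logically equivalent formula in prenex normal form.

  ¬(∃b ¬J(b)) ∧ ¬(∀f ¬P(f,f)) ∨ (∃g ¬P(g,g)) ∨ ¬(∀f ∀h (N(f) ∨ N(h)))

∀b ∃f ∃g ∃v1 ∃h (J(b) ∧ P(f,f) ∨ ¬P(g,g) ∨ ¬N(v1) ∧ ¬N(h))

Drive negations inward (¬∀x A ≡ ∃x ¬A, ¬∃x A ≡ ∀x ¬A, De Morgan for ∧/∨):
  (∀b J(b)) ∧ (∃f P(f,f)) ∨ (∃g ¬P(g,g)) ∨ (∃f ∃h (¬N(f) ∧ ¬N(h)))
Give each quantifier a distinct variable: f↦v1.
  (∀b J(b)) ∧ (∃f P(f,f)) ∨ (∃g ¬P(g,g)) ∨ (∃v1 ∃h (¬N(v1) ∧ ¬N(h)))
Extract every quantifier outward, since the variables are now distinct and don't occur free across branches:
  ∀b ∃f ∃g ∃v1 ∃h (J(b) ∧ P(f,f) ∨ ¬P(g,g) ∨ ¬N(v1) ∧ ¬N(h))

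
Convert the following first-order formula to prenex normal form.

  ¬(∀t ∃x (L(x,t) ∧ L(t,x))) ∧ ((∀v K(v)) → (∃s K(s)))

First replace A → B with ¬A ∨ B.
  ¬(∀t ∃x (L(x,t) ∧ L(t,x))) ∧ (¬(∀v K(v)) ∨ (∃s K(s)))
Drive negations inward (¬∀x A ≡ ∃x ¬A, ¬∃x A ≡ ∀x ¬A, De Morgan for ∧/∨):
  (∃t ∀x (¬L(x,t) ∨ ¬L(t,x))) ∧ ((∃v ¬K(v)) ∨ (∃s K(s)))
All bound variables are already distinct, so no renaming is needed.
Extract every quantifier outward, since the variables are now distinct and don't occur free across branches:
  ∃t ∀x ∃v ∃s ((¬L(x,t) ∨ ¬L(t,x)) ∧ (¬K(v) ∨ K(s)))

∃t ∀x ∃v ∃s ((¬L(x,t) ∨ ¬L(t,x)) ∧ (¬K(v) ∨ K(s)))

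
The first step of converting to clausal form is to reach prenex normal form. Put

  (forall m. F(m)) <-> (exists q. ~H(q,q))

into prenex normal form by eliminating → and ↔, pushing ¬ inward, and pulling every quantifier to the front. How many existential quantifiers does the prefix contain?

2

Rewrite implications/biconditionals: A → B as ¬A ∨ B; A ↔ B as (¬A ∨ B) ∧ (¬B ∨ A).
  (~(forall m. F(m)) | (exists q. ~H(q,q))) & (~(exists q. ~H(q,q)) | (forall m. F(m)))
Drive negations inward (¬∀x A ≡ ∃x ¬A, ¬∃x A ≡ ∀x ¬A, De Morgan for ∧/∨):
  ((exists m. ~F(m)) | (exists q. ~H(q,q))) & ((forall q. H(q,q)) | (forall m. F(m)))
Rename bound variables to avoid capture: q↦w, m↦t.
  ((exists m. ~F(m)) | (exists q. ~H(q,q))) & ((forall w. H(w,w)) | (forall t. F(t)))
Finally move all quantifiers to the prefix:
  exists m. exists q. forall w. forall t. ((~F(m) | ~H(q,q)) & (H(w,w) | F(t)))
The prefix is exists m exists q forall w forall t: 2 universal, 2 existential.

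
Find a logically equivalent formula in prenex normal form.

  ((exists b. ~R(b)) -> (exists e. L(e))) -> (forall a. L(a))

exists b. forall e. forall a. (~R(b) & ~L(e) | L(a))

Eliminate → and ↔ using ¬ and ∨.
  ~(~(exists b. ~R(b)) | (exists e. L(e))) | (forall a. L(a))
Push ¬ through the quantifiers and connectives to reach negation normal form:
  (exists b. ~R(b)) & (forall e. ~L(e)) | (forall a. L(a))
All bound variables are already distinct, so no renaming is needed.
Finally move all quantifiers to the prefix:
  exists b. forall e. forall a. (~R(b) & ~L(e) | L(a))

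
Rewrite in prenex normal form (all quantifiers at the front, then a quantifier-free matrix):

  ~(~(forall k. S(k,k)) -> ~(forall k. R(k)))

Eliminate → and ↔ using ¬ and ∨.
  ~(~~(forall k. S(k,k)) | ~(forall k. R(k)))
Drive negations inward (¬∀x A ≡ ∃x ¬A, ¬∃x A ≡ ∀x ¬A, De Morgan for ∧/∨):
  (exists k. ~S(k,k)) & (forall k. R(k))
Standardize variables apart so no two quantifiers bind the same name: k↦w.
  (exists k. ~S(k,k)) & (forall w. R(w))
Pull the quantifiers to the front (each side's bound variable is not free in the other side):
  exists k. forall w. (~S(k,k) & R(w))

exists k. forall w. (~S(k,k) & R(w))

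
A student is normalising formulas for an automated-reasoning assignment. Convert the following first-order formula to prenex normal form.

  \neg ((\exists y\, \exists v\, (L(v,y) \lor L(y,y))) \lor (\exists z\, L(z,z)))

\forall y\, \forall v\, \forall z\, (\neg L(v,y) \land \neg L(y,y) \land \neg L(z,z))

Drive negations inward (¬∀x A ≡ ∃x ¬A, ¬∃x A ≡ ∀x ¬A, De Morgan for ∧/∨):
  (\forall y\, \forall v\, (\neg L(v,y) \land \neg L(y,y))) \land (\forall z\, \neg L(z,z))
All bound variables are already distinct, so no renaming is needed.
Pull the quantifiers to the front (each side's bound variable is not free in the other side):
  \forall y\, \forall v\, \forall z\, (\neg L(v,y) \land \neg L(y,y) \land \neg L(z,z))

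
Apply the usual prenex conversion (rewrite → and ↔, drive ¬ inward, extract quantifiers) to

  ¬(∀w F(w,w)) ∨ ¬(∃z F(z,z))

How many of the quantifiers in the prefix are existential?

Push ¬ through the quantifiers and connectives to reach negation normal form:
  (∃w ¬F(w,w)) ∨ (∀z ¬F(z,z))
All bound variables are already distinct, so no renaming is needed.
Finally move all quantifiers to the prefix:
  ∃w ∀z (¬F(w,w) ∨ ¬F(z,z))
The prefix is ∃w ∀z: 1 universal, 1 existential.

1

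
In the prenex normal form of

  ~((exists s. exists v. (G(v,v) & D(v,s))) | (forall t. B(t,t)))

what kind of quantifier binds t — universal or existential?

existential

Drive negations inward (¬∀x A ≡ ∃x ¬A, ¬∃x A ≡ ∀x ¬A, De Morgan for ∧/∨):
  (forall s. forall v. (~G(v,v) | ~D(v,s))) & (exists t. ~B(t,t))
Pull the quantifiers to the front (each side's bound variable is not free in the other side):
  forall s. forall v. exists t. ((~G(v,v) | ~D(v,s)) & ~B(t,t))
The quantifier forall t sits under an odd number of negations, so it flips to exists t.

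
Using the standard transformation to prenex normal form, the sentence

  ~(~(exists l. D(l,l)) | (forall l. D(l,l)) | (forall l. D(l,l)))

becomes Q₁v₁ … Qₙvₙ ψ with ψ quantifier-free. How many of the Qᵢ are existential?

3

Push ¬ through the quantifiers and connectives to reach negation normal form:
  (exists l. D(l,l)) & (exists l. ~D(l,l)) & (exists l. ~D(l,l))
Rename bound variables to avoid capture: l↦p, l↦a.
  (exists l. D(l,l)) & (exists p. ~D(p,p)) & (exists a. ~D(a,a))
Pull the quantifiers to the front (each side's bound variable is not free in the other side):
  exists l. exists p. exists a. (D(l,l) & ~D(p,p) & ~D(a,a))
The prefix is exists l exists p exists a: 0 universal, 3 existential.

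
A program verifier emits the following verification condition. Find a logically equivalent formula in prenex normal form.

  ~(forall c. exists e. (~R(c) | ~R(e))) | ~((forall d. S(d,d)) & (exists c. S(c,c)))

Move each ¬ inward, flipping quantifiers it crosses:
  (exists c. forall e. (R(c) & R(e))) | (exists d. ~S(d,d)) | (forall c. ~S(c,c))
Standardize variables apart so no two quantifiers bind the same name: c↦t.
  (exists c. forall e. (R(c) & R(e))) | (exists d. ~S(d,d)) | (forall t. ~S(t,t))
Pull the quantifiers to the front (each side's bound variable is not free in the other side):
  exists c. forall e. exists d. forall t. (R(c) & R(e) | ~S(d,d) | ~S(t,t))

exists c. forall e. exists d. forall t. (R(c) & R(e) | ~S(d,d) | ~S(t,t))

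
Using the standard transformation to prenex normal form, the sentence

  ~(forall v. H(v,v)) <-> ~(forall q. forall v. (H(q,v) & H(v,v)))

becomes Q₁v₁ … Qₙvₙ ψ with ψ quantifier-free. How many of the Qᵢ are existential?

3

Eliminate → and ↔ using ¬ and ∨; A ↔ B as (¬A ∨ B) ∧ (¬B ∨ A).
  (~~(forall v. H(v,v)) | ~(forall q. forall v. (H(q,v) & H(v,v)))) & (~~(forall q. forall v. (H(q,v) & H(v,v))) | ~(forall v. H(v,v)))
Push ¬ through the quantifiers and connectives to reach negation normal form:
  ((forall v. H(v,v)) | (exists q. exists v. (~H(q,v) | ~H(v,v)))) & ((forall q. forall v. (H(q,v) & H(v,v))) | (exists v. ~H(v,v)))
Rename bound variables to avoid capture: v↦w1, q↦c, v↦t, v↦b.
  ((forall v. H(v,v)) | (exists q. exists w1. (~H(q,w1) | ~H(w1,w1)))) & ((forall c. forall t. (H(c,t) & H(t,t))) | (exists b. ~H(b,b)))
Extract every quantifier outward, since the variables are now distinct and don't occur free across branches:
  forall v. exists q. exists w1. forall c. forall t. exists b. ((H(v,v) | ~H(q,w1) | ~H(w1,w1)) & (H(c,t) & H(t,t) | ~H(b,b)))
The prefix is forall v exists q exists w1 forall c forall t exists b: 3 universal, 3 existential.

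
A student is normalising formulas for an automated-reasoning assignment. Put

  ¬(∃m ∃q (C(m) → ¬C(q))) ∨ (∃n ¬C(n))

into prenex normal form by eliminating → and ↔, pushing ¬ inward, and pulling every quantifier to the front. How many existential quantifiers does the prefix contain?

1

Eliminate → and ↔ using ¬ and ∨.
  ¬(∃m ∃q (¬C(m) ∨ ¬C(q))) ∨ (∃n ¬C(n))
Push ¬ through the quantifiers and connectives to reach negation normal form:
  (∀m ∀q (C(m) ∧ C(q))) ∨ (∃n ¬C(n))
Extract every quantifier outward, since the variables are now distinct and don't occur free across branches:
  ∀m ∀q ∃n (C(m) ∧ C(q) ∨ ¬C(n))
The prefix is ∀m ∀q ∃n: 2 universal, 1 existential.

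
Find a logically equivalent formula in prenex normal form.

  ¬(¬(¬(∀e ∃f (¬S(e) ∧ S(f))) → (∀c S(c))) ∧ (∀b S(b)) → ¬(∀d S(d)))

First replace A → B with ¬A ∨ B.
  ¬(¬(¬(¬¬(∀e ∃f (¬S(e) ∧ S(f))) ∨ (∀c S(c))) ∧ (∀b S(b))) ∨ ¬(∀d S(d)))
Move each ¬ inward, flipping quantifiers it crosses:
  (∃e ∀f (S(e) ∨ ¬S(f))) ∧ (∃c ¬S(c)) ∧ (∀b S(b)) ∧ (∀d S(d))
All bound variables are already distinct, so no renaming is needed.
Finally move all quantifiers to the prefix:
  ∃e ∀f ∃c ∀b ∀d ((S(e) ∨ ¬S(f)) ∧ ¬S(c) ∧ S(b) ∧ S(d))

∃e ∀f ∃c ∀b ∀d ((S(e) ∨ ¬S(f)) ∧ ¬S(c) ∧ S(b) ∧ S(d))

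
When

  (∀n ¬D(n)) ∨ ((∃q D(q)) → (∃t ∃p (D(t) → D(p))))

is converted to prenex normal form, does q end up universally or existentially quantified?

universal

Eliminate → and ↔ using ¬ and ∨.
  (∀n ¬D(n)) ∨ ¬(∃q D(q)) ∨ (∃t ∃p (¬D(t) ∨ D(p)))
Push ¬ through the quantifiers and connectives to reach negation normal form:
  (∀n ¬D(n)) ∨ (∀q ¬D(q)) ∨ (∃t ∃p (¬D(t) ∨ D(p)))
All bound variables are already distinct, so no renaming is needed.
Extract every quantifier outward, since the variables are now distinct and don't occur free across branches:
  ∀n ∀q ∃t ∃p (¬D(n) ∨ ¬D(q) ∨ ¬D(t) ∨ D(p))
The quantifier ∃q sits under an odd number of negations (counting the antecedent side of each →), so it flips to ∀q.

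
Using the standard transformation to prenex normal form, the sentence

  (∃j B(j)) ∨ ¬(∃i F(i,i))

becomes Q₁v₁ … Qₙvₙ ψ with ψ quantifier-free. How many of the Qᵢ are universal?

Move each ¬ inward, flipping quantifiers it crosses:
  (∃j B(j)) ∨ (∀i ¬F(i,i))
All bound variables are already distinct, so no renaming is needed.
Pull the quantifiers to the front (each side's bound variable is not free in the other side):
  ∃j ∀i (B(j) ∨ ¬F(i,i))
The prefix is ∃j ∀i: 1 universal, 1 existential.

1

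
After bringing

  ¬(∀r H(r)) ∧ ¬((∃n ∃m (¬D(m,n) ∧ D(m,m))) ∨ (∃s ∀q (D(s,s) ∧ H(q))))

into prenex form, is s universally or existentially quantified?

Push ¬ through the quantifiers and connectives to reach negation normal form:
  (∃r ¬H(r)) ∧ (∀n ∀m (D(m,n) ∨ ¬D(m,m))) ∧ (∀s ∃q (¬D(s,s) ∨ ¬H(q)))
All bound variables are already distinct, so no renaming is needed.
Pull the quantifiers to the front (each side's bound variable is not free in the other side):
  ∃r ∀n ∀m ∀s ∃q (¬H(r) ∧ (D(m,n) ∨ ¬D(m,m)) ∧ (¬D(s,s) ∨ ¬H(q)))
The quantifier ∃s sits under an odd number of negations, so it flips to ∀s.

universal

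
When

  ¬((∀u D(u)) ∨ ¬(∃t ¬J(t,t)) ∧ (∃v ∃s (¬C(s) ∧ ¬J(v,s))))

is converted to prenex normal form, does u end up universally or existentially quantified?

Drive negations inward (¬∀x A ≡ ∃x ¬A, ¬∃x A ≡ ∀x ¬A, De Morgan for ∧/∨):
  (∃u ¬D(u)) ∧ ((∃t ¬J(t,t)) ∨ (∀v ∀s (C(s) ∨ J(v,s))))
All bound variables are already distinct, so no renaming is needed.
Finally move all quantifiers to the prefix:
  ∃u ∃t ∀v ∀s (¬D(u) ∧ (¬J(t,t) ∨ C(s) ∨ J(v,s)))
The quantifier ∀u sits under an odd number of negations, so it flips to ∃u.

existential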